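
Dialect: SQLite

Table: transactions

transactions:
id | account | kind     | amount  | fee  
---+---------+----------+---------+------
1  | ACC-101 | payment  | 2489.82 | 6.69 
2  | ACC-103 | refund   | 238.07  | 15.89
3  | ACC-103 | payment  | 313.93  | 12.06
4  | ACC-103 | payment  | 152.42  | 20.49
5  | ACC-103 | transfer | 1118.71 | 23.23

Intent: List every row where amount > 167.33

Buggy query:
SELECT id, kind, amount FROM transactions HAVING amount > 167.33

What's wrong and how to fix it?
Bug: This is a non-aggregate query (no GROUP BY, no aggregates), so in SQLite the HAVING clause is invalid here; a row-level condition belongs in WHERE

Fix: Use WHERE for row-level filtering

Corrected query:
SELECT id, kind, amount FROM transactions WHERE amount > 167.33

Result:
id | kind     | amount 
---+----------+--------
1  | payment  | 2489.82
2  | refund   | 238.07 
3  | payment  | 313.93 
5  | transfer | 1118.71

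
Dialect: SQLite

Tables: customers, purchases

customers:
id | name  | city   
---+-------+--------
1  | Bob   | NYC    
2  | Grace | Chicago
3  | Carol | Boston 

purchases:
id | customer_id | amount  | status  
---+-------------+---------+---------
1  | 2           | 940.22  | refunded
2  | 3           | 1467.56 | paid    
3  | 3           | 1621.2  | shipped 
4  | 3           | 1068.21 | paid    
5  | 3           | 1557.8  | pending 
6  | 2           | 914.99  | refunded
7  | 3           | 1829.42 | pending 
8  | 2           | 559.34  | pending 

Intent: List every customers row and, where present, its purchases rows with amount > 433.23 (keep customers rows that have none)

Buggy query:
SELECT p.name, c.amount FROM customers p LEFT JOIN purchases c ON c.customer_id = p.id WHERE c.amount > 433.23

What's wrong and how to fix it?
Bug: Filtering c.amount in WHERE discards the NULL rows produced by LEFT JOIN, turning it into an inner join

Fix: Put 'c.amount > 433.23' in the JOIN's ON clause instead of WHERE

Corrected query:
SELECT p.name, c.amount FROM customers p LEFT JOIN purchases c ON c.customer_id = p.id AND c.amount > 433.23

Result:
name  | amount 
------+--------
Bob   | NULL   
Grace | 559.34 
Grace | 914.99 
Grace | 940.22 
Carol | 1068.21
Carol | 1467.56
Carol | 1557.8 
Carol | 1621.2 
Carol | 1829.42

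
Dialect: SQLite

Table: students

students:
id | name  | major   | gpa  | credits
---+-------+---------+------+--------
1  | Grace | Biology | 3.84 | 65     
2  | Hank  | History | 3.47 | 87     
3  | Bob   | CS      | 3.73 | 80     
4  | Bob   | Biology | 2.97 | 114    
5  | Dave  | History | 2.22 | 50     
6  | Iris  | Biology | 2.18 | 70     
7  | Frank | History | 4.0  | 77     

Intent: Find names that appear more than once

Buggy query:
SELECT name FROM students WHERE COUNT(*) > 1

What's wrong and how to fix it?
Bug: COUNT(*) is an aggregate and cannot be used in WHERE

Fix: Group first, then use HAVING for the count condition

Corrected query:
SELECT name FROM students GROUP BY name HAVING COUNT(*) > 1

Result:
name
----
Bob 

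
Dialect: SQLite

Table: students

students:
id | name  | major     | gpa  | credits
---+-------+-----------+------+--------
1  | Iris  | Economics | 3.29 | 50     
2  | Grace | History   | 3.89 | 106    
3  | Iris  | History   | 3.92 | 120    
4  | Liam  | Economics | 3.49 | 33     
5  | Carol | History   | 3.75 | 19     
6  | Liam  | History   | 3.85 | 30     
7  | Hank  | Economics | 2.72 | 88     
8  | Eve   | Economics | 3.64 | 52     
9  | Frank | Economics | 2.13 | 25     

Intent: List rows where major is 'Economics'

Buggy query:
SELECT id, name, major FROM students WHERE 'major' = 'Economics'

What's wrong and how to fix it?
Bug: Single quotes denote string literals in SQL; the column name is being compared as a constant string

Fix: Reference the column as major without single quotes

Corrected query:
SELECT id, name, major FROM students WHERE major = 'Economics'

Result:
id | name  | major    
---+-------+----------
1  | Iris  | Economics
4  | Liam  | Economics
7  | Hank  | Economics
8  | Eve   | Economics
9  | Frank | Economics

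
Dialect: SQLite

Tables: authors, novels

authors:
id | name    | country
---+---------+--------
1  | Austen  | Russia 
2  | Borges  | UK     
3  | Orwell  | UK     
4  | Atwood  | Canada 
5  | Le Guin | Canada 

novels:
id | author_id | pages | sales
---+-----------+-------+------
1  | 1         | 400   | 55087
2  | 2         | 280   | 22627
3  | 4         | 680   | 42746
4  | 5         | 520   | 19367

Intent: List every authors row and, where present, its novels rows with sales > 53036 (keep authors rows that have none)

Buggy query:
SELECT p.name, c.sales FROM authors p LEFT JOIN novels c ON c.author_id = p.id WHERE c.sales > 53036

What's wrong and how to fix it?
Bug: A WHERE condition on the right-hand table after LEFT JOIN drops unmatched parents

Fix: Move the right-table condition into the ON clause so unmatched parents are kept

Corrected query:
SELECT p.name, c.sales FROM authors p LEFT JOIN novels c ON c.author_id = p.id AND c.sales > 53036

Result:
name    | sales
--------+------
Austen  | 55087
Borges  | NULL 
Orwell  | NULL 
Atwood  | NULL 
Le Guin | NULL 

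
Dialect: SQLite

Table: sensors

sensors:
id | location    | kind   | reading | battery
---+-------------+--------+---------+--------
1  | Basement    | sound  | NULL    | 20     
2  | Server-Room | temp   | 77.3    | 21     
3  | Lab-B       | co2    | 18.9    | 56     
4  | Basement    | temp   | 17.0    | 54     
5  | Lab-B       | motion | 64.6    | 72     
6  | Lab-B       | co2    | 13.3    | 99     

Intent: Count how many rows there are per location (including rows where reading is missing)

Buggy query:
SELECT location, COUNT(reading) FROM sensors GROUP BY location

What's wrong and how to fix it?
Bug: COUNT(column) counts non-NULL values only; rows with NULL reading aren't counted

Fix: Replace COUNT(reading) with COUNT(*)

Corrected query:
SELECT location, COUNT(*) FROM sensors GROUP BY location

Result:
location    | COUNT(*)
------------+---------
Basement    | 2       
Lab-B       | 3       
Server-Room | 1       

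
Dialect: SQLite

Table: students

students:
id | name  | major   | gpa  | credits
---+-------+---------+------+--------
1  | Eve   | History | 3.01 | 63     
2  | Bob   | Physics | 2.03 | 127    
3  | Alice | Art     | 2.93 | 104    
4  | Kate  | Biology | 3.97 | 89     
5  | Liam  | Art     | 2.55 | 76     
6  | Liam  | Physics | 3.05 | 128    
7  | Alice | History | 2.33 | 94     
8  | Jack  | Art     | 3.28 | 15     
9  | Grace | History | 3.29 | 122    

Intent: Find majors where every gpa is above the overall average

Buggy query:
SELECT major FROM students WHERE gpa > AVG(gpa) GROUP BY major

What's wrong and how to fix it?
Bug: WHERE evaluates per row before aggregation, so AVG() is unavailable

Fix: Compute the overall average in a scalar subquery and compare each group's MIN against it in HAVING

Corrected query:
SELECT major FROM students GROUP BY major HAVING MIN(gpa) > (SELECT AVG(gpa) FROM students)

Result:
major  
-------
Biology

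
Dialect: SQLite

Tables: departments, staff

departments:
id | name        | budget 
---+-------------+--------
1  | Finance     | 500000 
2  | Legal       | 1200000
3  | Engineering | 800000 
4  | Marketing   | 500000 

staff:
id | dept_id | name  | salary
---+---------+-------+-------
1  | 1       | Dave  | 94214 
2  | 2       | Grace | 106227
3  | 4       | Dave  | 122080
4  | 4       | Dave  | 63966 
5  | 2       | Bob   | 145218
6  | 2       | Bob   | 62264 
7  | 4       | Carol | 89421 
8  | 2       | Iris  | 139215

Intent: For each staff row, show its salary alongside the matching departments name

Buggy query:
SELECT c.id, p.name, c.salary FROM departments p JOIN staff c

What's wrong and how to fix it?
Bug: JOIN with no ON clause produces a cartesian product; every staff row pairs with every departments row

Fix: Specify the join condition linking the foreign key to the parent id

Corrected query:
SELECT c.id, p.name, c.salary FROM departments p JOIN staff c ON c.dept_id = p.id

Result:
id | name      | salary
---+-----------+-------
1  | Finance   | 94214 
2  | Legal     | 106227
3  | Marketing | 122080
4  | Marketing | 63966 
5  | Legal     | 145218
6  | Legal     | 62264 
7  | Marketing | 89421 
8  | Legal     | 139215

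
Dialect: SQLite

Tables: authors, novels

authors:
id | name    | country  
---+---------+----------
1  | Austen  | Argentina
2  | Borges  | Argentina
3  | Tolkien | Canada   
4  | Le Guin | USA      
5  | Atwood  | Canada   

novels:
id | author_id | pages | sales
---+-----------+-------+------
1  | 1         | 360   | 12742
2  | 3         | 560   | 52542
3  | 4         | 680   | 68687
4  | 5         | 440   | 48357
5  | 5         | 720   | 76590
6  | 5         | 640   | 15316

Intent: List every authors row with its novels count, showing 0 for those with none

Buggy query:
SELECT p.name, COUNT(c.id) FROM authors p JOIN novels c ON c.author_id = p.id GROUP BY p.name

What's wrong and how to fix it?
Bug: An inner join excludes parents with zero children

Fix: Use LEFT JOIN so parents without children still appear (COUNT(c.id) gives 0)

Corrected query:
SELECT p.name, COUNT(c.id) FROM authors p LEFT JOIN novels c ON c.author_id = p.id GROUP BY p.name

Result:
name    | COUNT(c.id)
--------+------------
Atwood  | 3          
Austen  | 1          
Borges  | 0          
Le Guin | 1          
Tolkien | 1          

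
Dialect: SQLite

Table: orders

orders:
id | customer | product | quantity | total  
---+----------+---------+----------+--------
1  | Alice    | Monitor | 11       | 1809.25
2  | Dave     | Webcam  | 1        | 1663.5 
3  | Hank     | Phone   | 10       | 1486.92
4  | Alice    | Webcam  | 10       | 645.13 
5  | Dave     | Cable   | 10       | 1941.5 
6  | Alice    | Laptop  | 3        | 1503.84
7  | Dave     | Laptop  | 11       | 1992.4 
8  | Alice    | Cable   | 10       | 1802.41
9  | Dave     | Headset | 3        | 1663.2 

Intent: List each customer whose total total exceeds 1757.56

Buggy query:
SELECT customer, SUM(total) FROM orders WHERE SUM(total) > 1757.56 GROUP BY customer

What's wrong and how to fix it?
Bug: WHERE runs before GROUP BY, so aggregates aren't available there

Fix: Use HAVING (which filters groups after aggregation) instead of WHERE

Corrected query:
SELECT customer, SUM(total) FROM orders GROUP BY customer HAVING SUM(total) > 1757.56

Result:
customer | SUM(total)
---------+-----------
Alice    | 5760.63   
Dave     | 7260.6    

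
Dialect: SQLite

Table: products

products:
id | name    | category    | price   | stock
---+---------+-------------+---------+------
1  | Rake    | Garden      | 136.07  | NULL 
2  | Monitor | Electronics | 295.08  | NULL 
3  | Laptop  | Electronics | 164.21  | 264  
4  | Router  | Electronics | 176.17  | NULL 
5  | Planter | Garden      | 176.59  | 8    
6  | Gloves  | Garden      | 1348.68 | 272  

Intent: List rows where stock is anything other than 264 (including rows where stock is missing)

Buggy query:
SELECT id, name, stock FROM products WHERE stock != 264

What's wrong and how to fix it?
Bug: Inequality against NULL is unknown, not true; rows with NULL are dropped

Fix: Add an explicit OR stock IS NULL to include the missing-value rows

Corrected query:
SELECT id, name, stock FROM products WHERE stock != 264 OR stock IS NULL

Result:
id | name    | stock
---+---------+------
1  | Rake    | NULL 
2  | Monitor | NULL 
4  | Router  | NULL 
5  | Planter | 8    
6  | Gloves  | 272  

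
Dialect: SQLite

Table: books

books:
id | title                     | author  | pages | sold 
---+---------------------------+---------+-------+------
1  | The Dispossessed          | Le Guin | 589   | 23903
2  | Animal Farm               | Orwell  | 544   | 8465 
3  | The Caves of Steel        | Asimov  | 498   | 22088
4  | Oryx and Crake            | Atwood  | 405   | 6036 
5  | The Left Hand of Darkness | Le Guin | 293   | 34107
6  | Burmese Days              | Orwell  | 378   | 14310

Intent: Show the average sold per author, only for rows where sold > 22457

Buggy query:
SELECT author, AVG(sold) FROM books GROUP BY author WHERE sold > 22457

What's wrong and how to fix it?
Bug: WHERE cannot follow GROUP BY

Fix: Place WHERE between FROM and GROUP BY

Corrected query:
SELECT author, AVG(sold) FROM books WHERE sold > 22457 GROUP BY author

Result:
author  | AVG(sold)
--------+----------
Le Guin | 29005    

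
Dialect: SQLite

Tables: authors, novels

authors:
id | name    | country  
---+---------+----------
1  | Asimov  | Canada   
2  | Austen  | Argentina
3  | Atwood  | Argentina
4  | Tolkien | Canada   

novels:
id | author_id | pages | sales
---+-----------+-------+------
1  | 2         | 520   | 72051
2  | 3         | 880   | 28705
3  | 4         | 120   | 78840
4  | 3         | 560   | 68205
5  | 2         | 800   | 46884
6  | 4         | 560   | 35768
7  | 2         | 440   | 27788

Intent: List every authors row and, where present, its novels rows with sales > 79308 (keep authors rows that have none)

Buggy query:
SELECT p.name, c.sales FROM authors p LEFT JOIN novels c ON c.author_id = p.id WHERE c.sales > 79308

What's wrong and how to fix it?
Bug: A WHERE condition on the right-hand table after LEFT JOIN drops unmatched parents

Fix: Put 'c.sales > 79308' in the JOIN's ON clause instead of WHERE

Corrected query:
SELECT p.name, c.sales FROM authors p LEFT JOIN novels c ON c.author_id = p.id AND c.sales > 79308

Result:
name    | sales
--------+------
Asimov  | NULL 
Austen  | NULL 
Atwood  | NULL 
Tolkien | NULL 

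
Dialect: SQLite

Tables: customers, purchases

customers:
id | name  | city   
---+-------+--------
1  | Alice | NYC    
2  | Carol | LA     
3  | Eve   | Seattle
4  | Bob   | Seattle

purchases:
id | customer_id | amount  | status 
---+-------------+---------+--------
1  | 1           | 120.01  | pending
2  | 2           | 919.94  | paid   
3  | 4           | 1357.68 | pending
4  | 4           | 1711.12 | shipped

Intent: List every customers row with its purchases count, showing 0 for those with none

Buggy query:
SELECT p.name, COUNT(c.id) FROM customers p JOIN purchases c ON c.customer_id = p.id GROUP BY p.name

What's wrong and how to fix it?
Bug: An inner join excludes parents with zero children

Fix: Use LEFT JOIN so parents without children still appear (COUNT(c.id) gives 0)

Corrected query:
SELECT p.name, COUNT(c.id) FROM customers p LEFT JOIN purchases c ON c.customer_id = p.id GROUP BY p.name

Result:
name  | COUNT(c.id)
------+------------
Alice | 1          
Bob   | 2          
Carol | 1          
Eve   | 0          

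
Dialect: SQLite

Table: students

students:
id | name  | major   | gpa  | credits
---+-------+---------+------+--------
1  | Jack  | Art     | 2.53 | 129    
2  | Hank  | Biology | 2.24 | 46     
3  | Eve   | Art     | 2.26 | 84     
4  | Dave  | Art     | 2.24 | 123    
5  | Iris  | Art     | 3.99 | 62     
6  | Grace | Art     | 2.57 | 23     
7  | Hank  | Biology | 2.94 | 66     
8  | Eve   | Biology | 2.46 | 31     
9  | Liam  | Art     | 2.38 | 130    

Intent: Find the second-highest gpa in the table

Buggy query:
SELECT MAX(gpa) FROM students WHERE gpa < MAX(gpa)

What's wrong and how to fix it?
Bug: MAX(gpa) on the right of the comparison is an aggregate-in-WHERE error

Fix: Put the inner MAX in a scalar subquery

Corrected query:
SELECT MAX(gpa) FROM students WHERE gpa < (SELECT MAX(gpa) FROM students)

Result:
MAX(gpa)
--------
2.94    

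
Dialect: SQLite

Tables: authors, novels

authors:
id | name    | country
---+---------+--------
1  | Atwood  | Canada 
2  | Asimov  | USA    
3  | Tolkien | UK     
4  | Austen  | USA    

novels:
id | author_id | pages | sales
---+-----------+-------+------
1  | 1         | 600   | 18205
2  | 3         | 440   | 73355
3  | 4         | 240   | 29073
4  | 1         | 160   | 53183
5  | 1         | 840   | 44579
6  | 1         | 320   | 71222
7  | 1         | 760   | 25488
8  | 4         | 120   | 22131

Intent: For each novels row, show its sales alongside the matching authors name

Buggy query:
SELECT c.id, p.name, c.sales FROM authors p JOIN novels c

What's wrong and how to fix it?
Bug: Missing join condition: each novels row is matched to all authors rows instead of just its own

Fix: Specify the join condition linking the foreign key to the parent id

Corrected query:
SELECT c.id, p.name, c.sales FROM authors p JOIN novels c ON c.author_id = p.id

Result:
id | name    | sales
---+---------+------
1  | Atwood  | 18205
2  | Tolkien | 73355
3  | Austen  | 29073
4  | Atwood  | 53183
5  | Atwood  | 44579
6  | Atwood  | 71222
7  | Atwood  | 25488
8  | Austen  | 22131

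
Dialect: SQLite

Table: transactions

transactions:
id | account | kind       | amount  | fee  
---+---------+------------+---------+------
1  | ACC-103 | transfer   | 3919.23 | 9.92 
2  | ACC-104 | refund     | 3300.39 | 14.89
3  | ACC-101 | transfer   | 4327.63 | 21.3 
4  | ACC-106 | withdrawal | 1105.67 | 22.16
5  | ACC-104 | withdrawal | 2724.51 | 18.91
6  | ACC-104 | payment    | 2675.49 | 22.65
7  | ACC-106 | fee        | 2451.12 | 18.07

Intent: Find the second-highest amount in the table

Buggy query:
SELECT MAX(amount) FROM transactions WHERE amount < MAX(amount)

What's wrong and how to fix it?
Bug: The inner MAX is an aggregate inside WHERE, which is not allowed

Fix: Compute the overall MAX in a subquery, then take MAX of rows below it

Corrected query:
SELECT MAX(amount) FROM transactions WHERE amount < (SELECT MAX(amount) FROM transactions)

Result:
MAX(amount)
-----------
3919.23    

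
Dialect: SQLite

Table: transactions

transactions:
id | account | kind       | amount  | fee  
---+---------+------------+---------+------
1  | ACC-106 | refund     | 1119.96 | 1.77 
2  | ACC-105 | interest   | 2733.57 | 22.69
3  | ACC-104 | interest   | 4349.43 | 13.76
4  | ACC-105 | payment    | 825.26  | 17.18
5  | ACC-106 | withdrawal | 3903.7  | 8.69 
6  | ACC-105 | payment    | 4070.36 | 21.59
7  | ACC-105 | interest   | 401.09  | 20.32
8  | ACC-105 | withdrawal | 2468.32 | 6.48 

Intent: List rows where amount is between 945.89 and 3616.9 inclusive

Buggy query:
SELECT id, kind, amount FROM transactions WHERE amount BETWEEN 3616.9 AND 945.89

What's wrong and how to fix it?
Bug: BETWEEN expects the lower bound first; with 3616.9 AND 945.89 the range is empty

Fix: Write BETWEEN 945.89 AND 3616.9

Corrected query:
SELECT id, kind, amount FROM transactions WHERE amount BETWEEN 945.89 AND 3616.9

Result:
id | kind       | amount 
---+------------+--------
1  | refund     | 1119.96
2  | interest   | 2733.57
8  | withdrawal | 2468.32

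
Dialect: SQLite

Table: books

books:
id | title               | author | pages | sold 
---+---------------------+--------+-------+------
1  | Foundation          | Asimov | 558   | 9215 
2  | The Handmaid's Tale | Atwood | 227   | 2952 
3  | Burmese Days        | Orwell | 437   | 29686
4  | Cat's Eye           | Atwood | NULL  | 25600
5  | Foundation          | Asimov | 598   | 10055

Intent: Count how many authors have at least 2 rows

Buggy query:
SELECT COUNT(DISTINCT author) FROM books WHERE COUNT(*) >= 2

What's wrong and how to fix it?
Bug: COUNT(*) cannot appear in WHERE; the per-group count doesn't exist yet

Fix: Use a subquery that GROUPs and filters with HAVING, then count its rows

Corrected query:
SELECT COUNT(*) FROM (SELECT author FROM books GROUP BY author HAVING COUNT(*) >= 2)

Result:
COUNT(*)
--------
2       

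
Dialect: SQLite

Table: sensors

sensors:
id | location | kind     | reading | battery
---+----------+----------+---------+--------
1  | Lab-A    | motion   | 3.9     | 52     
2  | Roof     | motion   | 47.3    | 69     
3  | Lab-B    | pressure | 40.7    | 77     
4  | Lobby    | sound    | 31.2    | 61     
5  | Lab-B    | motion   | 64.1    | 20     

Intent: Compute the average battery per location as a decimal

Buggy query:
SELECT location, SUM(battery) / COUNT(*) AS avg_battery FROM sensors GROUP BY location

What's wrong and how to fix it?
Bug: Both operands are integers, so '/' performs integer division and truncates

Fix: Multiply by 1.0 (or CAST to REAL) to force floating-point division

Corrected query:
SELECT location, SUM(battery) * 1.0 / COUNT(*) AS avg_battery FROM sensors GROUP BY location

Result:
location | avg_battery
---------+------------
Lab-A    | 52         
Lab-B    | 48.5       
Lobby    | 61         
Roof     | 69         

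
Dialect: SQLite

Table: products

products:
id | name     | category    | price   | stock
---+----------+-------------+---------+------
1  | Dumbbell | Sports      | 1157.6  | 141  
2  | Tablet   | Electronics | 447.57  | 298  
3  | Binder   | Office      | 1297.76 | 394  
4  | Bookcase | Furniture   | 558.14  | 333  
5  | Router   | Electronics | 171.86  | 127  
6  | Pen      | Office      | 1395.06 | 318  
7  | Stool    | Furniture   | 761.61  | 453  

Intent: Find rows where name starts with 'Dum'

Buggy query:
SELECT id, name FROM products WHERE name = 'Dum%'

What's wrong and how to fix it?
Bug: Wildcards only work with LIKE; '=' treats '%' as a literal character

Fix: Replace '=' with LIKE so 'Dum%' is treated as a pattern

Corrected query:
SELECT id, name FROM products WHERE name LIKE 'Dum%'

Result:
id | name    
---+---------
1  | Dumbbell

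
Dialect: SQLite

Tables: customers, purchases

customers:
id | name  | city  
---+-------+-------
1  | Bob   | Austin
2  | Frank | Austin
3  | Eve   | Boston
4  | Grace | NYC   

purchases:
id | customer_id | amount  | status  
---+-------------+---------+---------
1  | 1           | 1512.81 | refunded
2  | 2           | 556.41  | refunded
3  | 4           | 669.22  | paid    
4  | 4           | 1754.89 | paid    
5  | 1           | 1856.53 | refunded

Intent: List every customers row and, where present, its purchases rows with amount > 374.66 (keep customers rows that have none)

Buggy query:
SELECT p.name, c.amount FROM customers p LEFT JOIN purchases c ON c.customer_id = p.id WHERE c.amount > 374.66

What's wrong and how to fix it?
Bug: Filtering c.amount in WHERE discards the NULL rows produced by LEFT JOIN, turning it into an inner join

Fix: Move the right-table condition into the ON clause so unmatched parents are kept

Corrected query:
SELECT p.name, c.amount FROM customers p LEFT JOIN purchases c ON c.customer_id = p.id AND c.amount > 374.66

Result:
name  | amount 
------+--------
Bob   | 1512.81
Bob   | 1856.53
Frank | 556.41 
Eve   | NULL   
Grace | 669.22 
Grace | 1754.89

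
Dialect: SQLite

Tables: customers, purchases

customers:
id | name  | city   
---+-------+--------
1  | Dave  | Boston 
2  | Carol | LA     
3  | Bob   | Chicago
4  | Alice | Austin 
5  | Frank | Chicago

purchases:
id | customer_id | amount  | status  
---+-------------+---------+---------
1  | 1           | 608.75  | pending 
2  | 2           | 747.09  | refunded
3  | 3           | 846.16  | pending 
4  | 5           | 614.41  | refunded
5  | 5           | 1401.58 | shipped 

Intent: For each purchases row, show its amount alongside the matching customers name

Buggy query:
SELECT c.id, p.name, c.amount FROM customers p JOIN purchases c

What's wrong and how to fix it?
Bug: Missing join condition: each purchases row is matched to all customers rows instead of just its own

Fix: Specify the join condition linking the foreign key to the parent id

Corrected query:
SELECT c.id, p.name, c.amount FROM customers p JOIN purchases c ON c.customer_id = p.id

Result:
id | name  | amount 
---+-------+--------
1  | Dave  | 608.75 
2  | Carol | 747.09 
3  | Bob   | 846.16 
4  | Frank | 614.41 
5  | Frank | 1401.58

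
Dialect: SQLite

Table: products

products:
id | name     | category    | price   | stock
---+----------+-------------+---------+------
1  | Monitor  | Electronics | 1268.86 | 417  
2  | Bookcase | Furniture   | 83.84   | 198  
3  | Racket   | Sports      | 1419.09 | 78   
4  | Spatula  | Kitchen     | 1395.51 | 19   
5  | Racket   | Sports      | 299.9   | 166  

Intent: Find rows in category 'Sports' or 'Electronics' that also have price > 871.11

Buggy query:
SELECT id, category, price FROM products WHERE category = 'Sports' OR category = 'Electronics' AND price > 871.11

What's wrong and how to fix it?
Bug: AND binds tighter than OR, so this parses as category = 'Sports' OR (category = 'Electronics' AND price > 871.11)

Fix: Add parentheses around the OR so the AND applies to both alternatives

Corrected query:
SELECT id, category, price FROM products WHERE (category = 'Sports' OR category = 'Electronics') AND price > 871.11

Result:
id | category    | price  
---+-------------+--------
1  | Electronics | 1268.86
3  | Sports      | 1419.09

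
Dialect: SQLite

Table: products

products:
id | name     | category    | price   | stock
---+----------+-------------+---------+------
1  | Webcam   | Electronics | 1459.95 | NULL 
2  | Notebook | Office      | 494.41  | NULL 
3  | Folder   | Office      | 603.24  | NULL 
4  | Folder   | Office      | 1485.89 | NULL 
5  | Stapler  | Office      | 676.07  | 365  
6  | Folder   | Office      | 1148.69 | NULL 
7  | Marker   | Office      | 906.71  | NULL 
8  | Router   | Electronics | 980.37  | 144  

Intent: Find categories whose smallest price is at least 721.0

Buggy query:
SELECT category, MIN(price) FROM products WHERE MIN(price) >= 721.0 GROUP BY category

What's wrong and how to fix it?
Bug: Aggregates like MIN are computed per group after WHERE runs

Fix: Replace WHERE with HAVING after the GROUP BY

Corrected query:
SELECT category, MIN(price) FROM products GROUP BY category HAVING MIN(price) >= 721.0

Result:
category    | MIN(price)
------------+-----------
Electronics | 980.37    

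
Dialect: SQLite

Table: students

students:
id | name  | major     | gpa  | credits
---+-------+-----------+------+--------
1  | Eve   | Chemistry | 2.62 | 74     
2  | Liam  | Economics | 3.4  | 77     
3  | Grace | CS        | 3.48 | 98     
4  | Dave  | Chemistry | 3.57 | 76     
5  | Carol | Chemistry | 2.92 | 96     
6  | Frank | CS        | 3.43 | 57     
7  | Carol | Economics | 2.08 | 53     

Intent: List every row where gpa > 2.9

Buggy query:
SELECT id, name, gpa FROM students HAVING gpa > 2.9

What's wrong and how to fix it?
Bug: HAVING filters the output of aggregation, but this query has no GROUP BY and no aggregate functions, so SQLite rejects it (HAVING clause on a non-aggregate query); the condition here is per row

Fix: Use WHERE for row-level filtering

Corrected query:
SELECT id, name, gpa FROM students WHERE gpa > 2.9

Result:
id | name  | gpa 
---+-------+-----
2  | Liam  | 3.4 
3  | Grace | 3.48
4  | Dave  | 3.57
5  | Carol | 2.92
6  | Frank | 3.43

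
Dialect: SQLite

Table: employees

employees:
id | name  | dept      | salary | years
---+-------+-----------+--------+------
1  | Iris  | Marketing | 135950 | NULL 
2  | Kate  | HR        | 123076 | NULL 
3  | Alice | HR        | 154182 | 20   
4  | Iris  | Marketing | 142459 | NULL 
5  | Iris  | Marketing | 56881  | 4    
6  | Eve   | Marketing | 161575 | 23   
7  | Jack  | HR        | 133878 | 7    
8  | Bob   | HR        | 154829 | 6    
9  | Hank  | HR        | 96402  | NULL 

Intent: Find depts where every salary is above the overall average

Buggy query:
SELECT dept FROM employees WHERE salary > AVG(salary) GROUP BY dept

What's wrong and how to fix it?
Bug: WHERE evaluates per row before aggregation, so AVG() is unavailable

Fix: Compute the overall average in a scalar subquery and compare each group's MIN against it in HAVING

Corrected query:
SELECT dept FROM employees GROUP BY dept HAVING MIN(salary) > (SELECT AVG(salary) FROM employees)

Result:
(no rows)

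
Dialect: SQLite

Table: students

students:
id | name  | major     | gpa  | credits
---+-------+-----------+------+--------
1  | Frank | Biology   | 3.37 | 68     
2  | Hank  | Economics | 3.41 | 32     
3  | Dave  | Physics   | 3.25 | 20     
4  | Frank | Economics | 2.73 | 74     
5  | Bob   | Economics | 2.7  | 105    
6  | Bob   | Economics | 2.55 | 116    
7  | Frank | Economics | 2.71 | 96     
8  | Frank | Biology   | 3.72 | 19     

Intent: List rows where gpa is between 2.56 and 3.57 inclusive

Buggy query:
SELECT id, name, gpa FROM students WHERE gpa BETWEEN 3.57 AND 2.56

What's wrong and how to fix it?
Bug: BETWEEN expects the lower bound first; with 3.57 AND 2.56 the range is empty

Fix: Swap the bounds so the smaller value comes first

Corrected query:
SELECT id, name, gpa FROM students WHERE gpa BETWEEN 2.56 AND 3.57

Result:
id | name  | gpa 
---+-------+-----
1  | Frank | 3.37
2  | Hank  | 3.41
3  | Dave  | 3.25
4  | Frank | 2.73
5  | Bob   | 2.7 
7  | Frank | 2.71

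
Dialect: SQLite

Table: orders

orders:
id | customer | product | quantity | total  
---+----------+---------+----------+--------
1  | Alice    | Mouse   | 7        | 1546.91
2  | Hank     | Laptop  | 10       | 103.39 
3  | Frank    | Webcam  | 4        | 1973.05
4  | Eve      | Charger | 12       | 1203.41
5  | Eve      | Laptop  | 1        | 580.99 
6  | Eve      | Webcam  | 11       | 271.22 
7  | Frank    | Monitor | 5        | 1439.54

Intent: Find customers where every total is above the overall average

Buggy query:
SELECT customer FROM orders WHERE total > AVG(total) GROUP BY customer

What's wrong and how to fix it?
Bug: AVG() is an aggregate; it can't sit directly in WHERE

Fix: Compute the overall average in a scalar subquery and compare each group's MIN against it in HAVING

Corrected query:
SELECT customer FROM orders GROUP BY customer HAVING MIN(total) > (SELECT AVG(total) FROM orders)

Result:
customer
--------
Alice   
Frank   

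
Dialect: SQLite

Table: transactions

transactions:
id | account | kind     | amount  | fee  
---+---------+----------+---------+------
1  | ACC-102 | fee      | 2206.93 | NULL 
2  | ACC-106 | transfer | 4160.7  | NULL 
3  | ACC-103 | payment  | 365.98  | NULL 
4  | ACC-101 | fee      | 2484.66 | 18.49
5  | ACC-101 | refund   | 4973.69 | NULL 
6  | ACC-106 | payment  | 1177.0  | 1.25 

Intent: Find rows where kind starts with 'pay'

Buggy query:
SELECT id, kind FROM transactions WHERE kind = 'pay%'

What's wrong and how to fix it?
Bug: Wildcards only work with LIKE; '=' treats '%' as a literal character

Fix: Replace '=' with LIKE so 'pay%' is treated as a pattern

Corrected query:
SELECT id, kind FROM transactions WHERE kind LIKE 'pay%'

Result:
id | kind   
---+--------
3  | payment
6  | payment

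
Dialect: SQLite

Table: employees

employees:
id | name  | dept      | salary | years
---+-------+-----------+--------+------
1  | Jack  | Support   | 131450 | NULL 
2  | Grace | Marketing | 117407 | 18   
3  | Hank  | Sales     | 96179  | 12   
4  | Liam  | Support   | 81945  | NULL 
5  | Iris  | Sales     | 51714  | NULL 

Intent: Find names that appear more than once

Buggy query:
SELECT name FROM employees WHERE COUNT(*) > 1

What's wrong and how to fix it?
Bug: COUNT(*) is an aggregate and cannot be used in WHERE

Fix: Group first, then use HAVING for the count condition

Corrected query:
SELECT name FROM employees GROUP BY name HAVING COUNT(*) > 1

Result:
(no rows)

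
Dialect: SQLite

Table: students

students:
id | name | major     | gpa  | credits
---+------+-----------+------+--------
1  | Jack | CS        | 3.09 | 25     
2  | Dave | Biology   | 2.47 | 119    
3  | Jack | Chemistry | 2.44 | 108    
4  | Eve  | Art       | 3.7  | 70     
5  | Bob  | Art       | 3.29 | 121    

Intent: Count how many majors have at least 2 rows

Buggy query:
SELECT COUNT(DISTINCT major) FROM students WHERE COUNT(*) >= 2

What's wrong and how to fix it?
Bug: WHERE filters individual rows, not groups, so a group-level COUNT is invalid there

Fix: Use a subquery that GROUPs and filters with HAVING, then count its rows

Corrected query:
SELECT COUNT(*) FROM (SELECT major FROM students GROUP BY major HAVING COUNT(*) >= 2)

Result:
COUNT(*)
--------
1       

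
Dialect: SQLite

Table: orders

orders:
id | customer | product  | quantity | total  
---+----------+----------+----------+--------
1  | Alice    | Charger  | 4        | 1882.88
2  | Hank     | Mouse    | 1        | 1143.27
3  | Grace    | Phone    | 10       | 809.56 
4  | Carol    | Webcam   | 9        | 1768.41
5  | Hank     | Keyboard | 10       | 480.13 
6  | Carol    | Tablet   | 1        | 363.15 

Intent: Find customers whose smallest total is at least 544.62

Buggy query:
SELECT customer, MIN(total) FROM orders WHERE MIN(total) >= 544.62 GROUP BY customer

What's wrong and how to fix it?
Bug: Aggregates like MIN are computed per group after WHERE runs

Fix: Use HAVING for the per-group MIN condition

Corrected query:
SELECT customer, MIN(total) FROM orders GROUP BY customer HAVING MIN(total) >= 544.62

Result:
customer | MIN(total)
---------+-----------
Alice    | 1882.88   
Grace    | 809.56    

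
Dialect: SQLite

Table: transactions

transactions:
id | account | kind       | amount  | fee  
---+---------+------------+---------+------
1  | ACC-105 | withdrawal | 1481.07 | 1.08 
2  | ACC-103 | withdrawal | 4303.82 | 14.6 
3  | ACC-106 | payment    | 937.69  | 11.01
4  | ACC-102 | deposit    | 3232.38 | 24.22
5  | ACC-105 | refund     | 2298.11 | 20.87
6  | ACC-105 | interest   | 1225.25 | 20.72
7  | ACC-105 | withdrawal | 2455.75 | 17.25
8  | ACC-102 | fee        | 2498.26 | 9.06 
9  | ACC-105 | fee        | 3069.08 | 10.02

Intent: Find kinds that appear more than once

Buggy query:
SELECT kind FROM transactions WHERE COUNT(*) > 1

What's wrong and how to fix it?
Bug: COUNT(*) is an aggregate and cannot be used in WHERE

Fix: GROUP BY kind, then filter groups with HAVING COUNT(*) > 1

Corrected query:
SELECT kind FROM transactions GROUP BY kind HAVING COUNT(*) > 1

Result:
kind      
----------
fee       
withdrawal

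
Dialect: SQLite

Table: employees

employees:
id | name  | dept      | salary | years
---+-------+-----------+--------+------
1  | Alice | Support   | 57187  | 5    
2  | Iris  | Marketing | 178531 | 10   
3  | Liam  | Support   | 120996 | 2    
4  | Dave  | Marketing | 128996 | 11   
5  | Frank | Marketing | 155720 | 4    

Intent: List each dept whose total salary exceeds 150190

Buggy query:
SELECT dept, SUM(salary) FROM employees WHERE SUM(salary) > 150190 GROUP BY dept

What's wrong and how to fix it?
Bug: Aggregate functions cannot appear in a WHERE clause

Fix: Move the aggregate condition to a HAVING clause

Corrected query:
SELECT dept, SUM(salary) FROM employees GROUP BY dept HAVING SUM(salary) > 150190

Result:
dept      | SUM(salary)
----------+------------
Marketing | 463247     
Support   | 178183     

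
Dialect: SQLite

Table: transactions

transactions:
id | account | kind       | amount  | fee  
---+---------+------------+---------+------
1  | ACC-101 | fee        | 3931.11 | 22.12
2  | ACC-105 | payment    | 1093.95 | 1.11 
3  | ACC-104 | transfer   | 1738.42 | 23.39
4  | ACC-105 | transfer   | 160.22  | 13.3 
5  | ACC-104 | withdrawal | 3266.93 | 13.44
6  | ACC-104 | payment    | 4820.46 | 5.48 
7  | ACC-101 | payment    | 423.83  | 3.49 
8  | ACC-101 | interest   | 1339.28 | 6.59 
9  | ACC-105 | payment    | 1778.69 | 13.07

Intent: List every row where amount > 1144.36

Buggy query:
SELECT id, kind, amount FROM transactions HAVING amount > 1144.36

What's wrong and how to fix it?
Bug: HAVING filters the output of aggregation, but this query has no GROUP BY and no aggregate functions, so SQLite rejects it (HAVING clause on a non-aggregate query); the condition here is per row

Fix: Replace HAVING with WHERE since the condition applies to individual rows

Corrected query:
SELECT id, kind, amount FROM transactions WHERE amount > 1144.36

Result:
id | kind       | amount 
---+------------+--------
1  | fee        | 3931.11
3  | transfer   | 1738.42
5  | withdrawal | 3266.93
6  | payment    | 4820.46
8  | interest   | 1339.28
9  | payment    | 1778.69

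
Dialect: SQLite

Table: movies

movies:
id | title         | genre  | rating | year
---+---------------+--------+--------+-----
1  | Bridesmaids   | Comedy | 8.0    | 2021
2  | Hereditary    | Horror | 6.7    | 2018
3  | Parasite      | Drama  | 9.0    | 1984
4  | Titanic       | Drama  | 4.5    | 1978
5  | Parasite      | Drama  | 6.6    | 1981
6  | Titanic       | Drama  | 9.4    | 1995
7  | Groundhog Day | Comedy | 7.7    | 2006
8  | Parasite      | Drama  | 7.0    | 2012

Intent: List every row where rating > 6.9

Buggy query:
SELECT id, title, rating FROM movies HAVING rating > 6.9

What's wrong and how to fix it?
Bug: HAVING filters the output of aggregation, but this query has no GROUP BY and no aggregate functions, so SQLite rejects it (HAVING clause on a non-aggregate query); the condition here is per row

Fix: Use WHERE for row-level filtering

Corrected query:
SELECT id, title, rating FROM movies WHERE rating > 6.9

Result:
id | title         | rating
---+---------------+-------
1  | Bridesmaids   | 8     
3  | Parasite      | 9     
6  | Titanic       | 9.4   
7  | Groundhog Day | 7.7   
8  | Parasite      | 7     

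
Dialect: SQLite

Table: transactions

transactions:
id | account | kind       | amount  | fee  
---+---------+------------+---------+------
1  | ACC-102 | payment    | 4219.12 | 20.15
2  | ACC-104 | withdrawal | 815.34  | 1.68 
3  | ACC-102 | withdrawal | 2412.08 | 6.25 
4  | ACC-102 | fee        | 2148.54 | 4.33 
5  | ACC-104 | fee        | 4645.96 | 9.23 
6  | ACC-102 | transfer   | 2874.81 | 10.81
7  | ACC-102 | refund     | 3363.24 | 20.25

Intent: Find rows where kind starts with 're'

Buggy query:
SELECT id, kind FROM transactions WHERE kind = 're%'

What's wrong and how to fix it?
Bug: '=' compares the literal string including the % character; pattern matching needs LIKE

Fix: Use LIKE for wildcard pattern matching

Corrected query:
SELECT id, kind FROM transactions WHERE kind LIKE 're%'

Result:
id | kind  
---+-------
7  | refund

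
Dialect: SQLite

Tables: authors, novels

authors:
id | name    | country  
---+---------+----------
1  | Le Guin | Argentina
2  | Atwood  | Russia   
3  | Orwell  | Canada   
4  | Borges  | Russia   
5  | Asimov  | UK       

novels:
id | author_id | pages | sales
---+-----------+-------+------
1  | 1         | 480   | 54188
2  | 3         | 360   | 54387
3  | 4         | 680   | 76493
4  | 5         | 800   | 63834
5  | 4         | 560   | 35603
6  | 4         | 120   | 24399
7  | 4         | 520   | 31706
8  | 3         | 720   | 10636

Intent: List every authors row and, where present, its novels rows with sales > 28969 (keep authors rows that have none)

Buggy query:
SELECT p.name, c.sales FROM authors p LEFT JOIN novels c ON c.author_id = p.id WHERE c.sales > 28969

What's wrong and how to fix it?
Bug: A WHERE condition on the right-hand table after LEFT JOIN drops unmatched parents

Fix: Move the right-table condition into the ON clause so unmatched parents are kept

Corrected query:
SELECT p.name, c.sales FROM authors p LEFT JOIN novels c ON c.author_id = p.id AND c.sales > 28969

Result:
name    | sales
--------+------
Le Guin | 54188
Atwood  | NULL 
Orwell  | 54387
Borges  | 31706
Borges  | 35603
Borges  | 76493
Asimov  | 63834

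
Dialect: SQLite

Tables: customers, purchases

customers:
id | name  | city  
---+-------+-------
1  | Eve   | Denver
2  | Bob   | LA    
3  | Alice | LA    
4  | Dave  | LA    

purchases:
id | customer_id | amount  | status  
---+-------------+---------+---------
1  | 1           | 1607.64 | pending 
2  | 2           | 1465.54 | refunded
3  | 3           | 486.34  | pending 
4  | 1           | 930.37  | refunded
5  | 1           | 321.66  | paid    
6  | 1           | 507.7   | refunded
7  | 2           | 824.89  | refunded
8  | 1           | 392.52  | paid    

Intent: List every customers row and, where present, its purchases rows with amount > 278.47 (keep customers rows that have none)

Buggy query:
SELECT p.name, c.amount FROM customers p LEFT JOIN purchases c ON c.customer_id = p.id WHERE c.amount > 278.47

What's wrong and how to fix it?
Bug: Filtering c.amount in WHERE discards the NULL rows produced by LEFT JOIN, turning it into an inner join

Fix: Put 'c.amount > 278.47' in the JOIN's ON clause instead of WHERE

Corrected query:
SELECT p.name, c.amount FROM customers p LEFT JOIN purchases c ON c.customer_id = p.id AND c.amount > 278.47

Result:
name  | amount 
------+--------
Eve   | 321.66 
Eve   | 392.52 
Eve   | 507.7  
Eve   | 930.37 
Eve   | 1607.64
Bob   | 824.89 
Bob   | 1465.54
Alice | 486.34 
Dave  | NULL   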